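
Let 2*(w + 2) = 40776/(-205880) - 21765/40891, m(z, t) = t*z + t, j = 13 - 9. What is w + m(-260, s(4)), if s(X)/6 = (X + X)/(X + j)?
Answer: -1637809572911/1052329885 ≈ -1556.4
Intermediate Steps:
j = 4
s(X) = 12*X/(4 + X) (s(X) = 6*((X + X)/(X + 4)) = 6*((2*X)/(4 + X)) = 6*(2*X/(4 + X)) = 12*X/(4 + X))
m(z, t) = t + t*z
w = -2488931621/1052329885 (w = -2 + (40776/(-205880) - 21765/40891)/2 = -2 + (40776*(-1/205880) - 21765*1/40891)/2 = -2 + (-5097/25735 - 21765/40891)/2 = -2 + (½)*(-768543702/1052329885) = -2 - 384271851/1052329885 = -2488931621/1052329885 ≈ -2.3652)
w + m(-260, s(4)) = -2488931621/1052329885 + (12*4/(4 + 4))*(1 - 260) = -2488931621/1052329885 + (12*4/8)*(-259) = -2488931621/1052329885 + (12*4*(⅛))*(-259) = -2488931621/1052329885 + 6*(-259) = -2488931621/1052329885 - 1554 = -1637809572911/1052329885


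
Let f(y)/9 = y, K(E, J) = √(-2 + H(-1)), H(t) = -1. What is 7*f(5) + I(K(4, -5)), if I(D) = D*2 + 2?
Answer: 317 + 2*I*√3 ≈ 317.0 + 3.4641*I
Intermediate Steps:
K(E, J) = I*√3 (K(E, J) = √(-2 - 1) = √(-3) = I*√3)
f(y) = 9*y
I(D) = 2 + 2*D (I(D) = 2*D + 2 = 2 + 2*D)
7*f(5) + I(K(4, -5)) = 7*(9*5) + (2 + 2*(I*√3)) = 7*45 + (2 + 2*I*√3) = 315 + (2 + 2*I*√3) = 317 + 2*I*√3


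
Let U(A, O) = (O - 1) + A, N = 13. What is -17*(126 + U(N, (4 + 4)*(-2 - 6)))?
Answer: -1258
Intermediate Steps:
U(A, O) = -1 + A + O (U(A, O) = (-1 + O) + A = -1 + A + O)
-17*(126 + U(N, (4 + 4)*(-2 - 6))) = -17*(126 + (-1 + 13 + (4 + 4)*(-2 - 6))) = -17*(126 + (-1 + 13 + 8*(-8))) = -17*(126 + (-1 + 13 - 64)) = -17*(126 - 52) = -17*74 = -1*1258 = -1258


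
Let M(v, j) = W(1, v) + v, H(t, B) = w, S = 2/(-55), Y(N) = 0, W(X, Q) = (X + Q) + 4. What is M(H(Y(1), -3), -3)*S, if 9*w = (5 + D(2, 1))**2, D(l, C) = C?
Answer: -26/55 ≈ -0.47273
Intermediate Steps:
W(X, Q) = 4 + Q + X (W(X, Q) = (Q + X) + 4 = 4 + Q + X)
S = -2/55 (S = 2*(-1/55) = -2/55 ≈ -0.036364)
w = 4 (w = (5 + 1)**2/9 = (1/9)*6**2 = (1/9)*36 = 4)
H(t, B) = 4
M(v, j) = 5 + 2*v (M(v, j) = (4 + v + 1) + v = (5 + v) + v = 5 + 2*v)
M(H(Y(1), -3), -3)*S = (5 + 2*4)*(-2/55) = (5 + 8)*(-2/55) = 13*(-2/55) = -26/55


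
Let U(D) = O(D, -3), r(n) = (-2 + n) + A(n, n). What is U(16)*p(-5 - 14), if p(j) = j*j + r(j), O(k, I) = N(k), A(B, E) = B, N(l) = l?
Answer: 5136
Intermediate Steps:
O(k, I) = k
r(n) = -2 + 2*n (r(n) = (-2 + n) + n = -2 + 2*n)
U(D) = D
p(j) = -2 + j² + 2*j (p(j) = j*j + (-2 + 2*j) = j² + (-2 + 2*j) = -2 + j² + 2*j)
U(16)*p(-5 - 14) = 16*(-2 + (-5 - 14)² + 2*(-5 - 14)) = 16*(-2 + (-19)² + 2*(-19)) = 16*(-2 + 361 - 38) = 16*321 = 5136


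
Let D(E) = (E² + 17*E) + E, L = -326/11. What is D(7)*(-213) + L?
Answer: -410351/11 ≈ -37305.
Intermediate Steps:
L = -326/11 (L = -326*1/11 = -326/11 ≈ -29.636)
D(E) = E² + 18*E
D(7)*(-213) + L = (7*(18 + 7))*(-213) - 326/11 = (7*25)*(-213) - 326/11 = 175*(-213) - 326/11 = -37275 - 326/11 = -410351/11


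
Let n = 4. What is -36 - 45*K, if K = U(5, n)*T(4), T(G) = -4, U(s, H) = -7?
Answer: -1296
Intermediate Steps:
K = 28 (K = -7*(-4) = 28)
-36 - 45*K = -36 - 45*28 = -36 - 1260 = -1296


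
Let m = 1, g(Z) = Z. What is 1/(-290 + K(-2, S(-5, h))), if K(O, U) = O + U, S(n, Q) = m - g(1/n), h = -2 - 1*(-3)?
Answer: -5/1454 ≈ -0.0034388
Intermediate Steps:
h = 1 (h = -2 + 3 = 1)
S(n, Q) = 1 - 1/n
1/(-290 + K(-2, S(-5, h))) = 1/(-290 + (-2 + (-1 - 5)/(-5))) = 1/(-290 + (-2 - ⅕*(-6))) = 1/(-290 + (-2 + 6/5)) = 1/(-290 - ⅘) = 1/(-1454/5) = -5/1454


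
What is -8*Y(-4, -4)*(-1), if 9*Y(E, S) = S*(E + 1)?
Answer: 32/3 ≈ 10.667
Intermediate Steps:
Y(E, S) = S*(1 + E)/9 (Y(E, S) = (S*(E + 1))/9 = (S*(1 + E))/9 = S*(1 + E)/9)
-8*Y(-4, -4)*(-1) = -8*(-4)*(1 - 4)/9*(-1) = -8*(-4)*(-3)/9*(-1) = -8*4/3*(-1) = -32/3*(-1) = 32/3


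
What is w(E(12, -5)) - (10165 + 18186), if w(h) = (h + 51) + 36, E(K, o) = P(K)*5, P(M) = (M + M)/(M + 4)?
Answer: -56513/2 ≈ -28257.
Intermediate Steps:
P(M) = 2*M/(4 + M) (P(M) = (2*M)/(4 + M) = 2*M/(4 + M))
E(K, o) = 10*K/(4 + K) (E(K, o) = (2*K/(4 + K))*5 = 10*K/(4 + K))
w(h) = 87 + h (w(h) = (51 + h) + 36 = 87 + h)
w(E(12, -5)) - (10165 + 18186) = (87 + 10*12/(4 + 12)) - (10165 + 18186) = (87 + 10*12/16) - 1*28351 = (87 + 10*12*(1/16)) - 28351 = (87 + 15/2) - 28351 = 189/2 - 28351 = -56513/2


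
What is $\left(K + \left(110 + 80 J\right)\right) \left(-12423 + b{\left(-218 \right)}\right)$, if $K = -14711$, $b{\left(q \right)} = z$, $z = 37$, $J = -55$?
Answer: $235346386$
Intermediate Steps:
$b{\left(q \right)} = 37$
$\left(K + \left(110 + 80 J\right)\right) \left(-12423 + b{\left(-218 \right)}\right) = \left(-14711 + \left(110 + 80 \left(-55\right)\right)\right) \left(-12423 + 37\right) = \left(-14711 + \left(110 - 4400\right)\right) \left(-12386\right) = \left(-14711 - 4290\right) \left(-12386\right) = \left(-19001\right) \left(-12386\right) = 235346386$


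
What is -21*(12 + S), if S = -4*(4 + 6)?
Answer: 588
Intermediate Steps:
S = -40 (S = -4*10 = -40)
-21*(12 + S) = -21*(12 - 40) = -21*(-28) = 588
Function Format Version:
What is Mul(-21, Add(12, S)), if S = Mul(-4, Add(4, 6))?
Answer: 588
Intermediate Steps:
S = -40 (S = Mul(-4, 10) = -40)
Mul(-21, Add(12, S)) = Mul(-21, Add(12, -40)) = Mul(-21, -28) = 588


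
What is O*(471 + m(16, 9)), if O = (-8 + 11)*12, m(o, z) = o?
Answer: 17532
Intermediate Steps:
O = 36 (O = 3*12 = 36)
O*(471 + m(16, 9)) = 36*(471 + 16) = 36*487 = 17532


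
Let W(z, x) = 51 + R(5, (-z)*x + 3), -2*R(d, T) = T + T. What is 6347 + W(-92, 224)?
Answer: -14213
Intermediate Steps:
R(d, T) = -T (R(d, T) = -(T + T)/2 = -T)
W(z, x) = 48 + x*z (W(z, x) = 51 - ((-z)*x + 3) = 51 - (-x*z + 3) = 51 - (3 - x*z) = 51 + (-3 + x*z) = 48 + x*z)
6347 + W(-92, 224) = 6347 + (48 + 224*(-92)) = 6347 + (48 - 20608) = 6347 - 20560 = -14213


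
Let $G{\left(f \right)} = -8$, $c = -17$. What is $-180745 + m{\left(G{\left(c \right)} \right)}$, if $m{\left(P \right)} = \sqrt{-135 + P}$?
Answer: $-180745 + i \sqrt{143} \approx -1.8075 \cdot 10^{5} + 11.958 i$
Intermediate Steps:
$-180745 + m{\left(G{\left(c \right)} \right)} = -180745 + \sqrt{-135 - 8} = -180745 + \sqrt{-143} = -180745 + i \sqrt{143}$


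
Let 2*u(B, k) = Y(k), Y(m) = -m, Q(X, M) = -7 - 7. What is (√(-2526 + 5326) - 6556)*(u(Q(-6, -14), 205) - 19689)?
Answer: 129753074 - 395830*√7 ≈ 1.2871e+8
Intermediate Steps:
Q(X, M) = -14
u(B, k) = -k/2 (u(B, k) = (-k)/2 = -k/2)
(√(-2526 + 5326) - 6556)*(u(Q(-6, -14), 205) - 19689) = (√(-2526 + 5326) - 6556)*(-½*205 - 19689) = (√2800 - 6556)*(-205/2 - 19689) = (20*√7 - 6556)*(-39583/2) = (-6556 + 20*√7)*(-39583/2) = 129753074 - 395830*√7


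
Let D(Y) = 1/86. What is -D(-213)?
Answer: -1/86 ≈ -0.011628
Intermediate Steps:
D(Y) = 1/86
-D(-213) = -1*1/86 = -1/86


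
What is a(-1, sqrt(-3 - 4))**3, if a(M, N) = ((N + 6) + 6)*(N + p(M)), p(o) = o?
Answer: 41420 + 2596*I*sqrt(7) ≈ 41420.0 + 6868.4*I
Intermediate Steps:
a(M, N) = (12 + N)*(M + N) (a(M, N) = ((N + 6) + 6)*(N + M) = ((6 + N) + 6)*(M + N) = (12 + N)*(M + N))
a(-1, sqrt(-3 - 4))**3 = ((sqrt(-3 - 4))**2 + 12*(-1) + 12*sqrt(-3 - 4) - sqrt(-3 - 4))**3 = ((sqrt(-7))**2 - 12 + 12*sqrt(-7) - sqrt(-7))**3 = ((I*sqrt(7))**2 - 12 + 12*(I*sqrt(7)) - I*sqrt(7))**3 = (-7 - 12 + 12*I*sqrt(7) - I*sqrt(7))**3 = (-19 + 11*I*sqrt(7))**3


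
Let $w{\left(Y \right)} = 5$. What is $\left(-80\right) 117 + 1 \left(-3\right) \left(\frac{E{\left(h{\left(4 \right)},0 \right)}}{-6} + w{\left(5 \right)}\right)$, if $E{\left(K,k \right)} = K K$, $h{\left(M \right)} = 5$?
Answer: $- \frac{18725}{2} \approx -9362.5$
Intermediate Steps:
$E{\left(K,k \right)} = K^{2}$
$\left(-80\right) 117 + 1 \left(-3\right) \left(\frac{E{\left(h{\left(4 \right)},0 \right)}}{-6} + w{\left(5 \right)}\right) = \left(-80\right) 117 + 1 \left(-3\right) \left(\frac{5^{2}}{-6} + 5\right) = -9360 - 3 \left(25 \left(- \frac{1}{6}\right) + 5\right) = -9360 - 3 \left(- \frac{25}{6} + 5\right) = -9360 - \frac{5}{2} = - \frac{18725}{2}$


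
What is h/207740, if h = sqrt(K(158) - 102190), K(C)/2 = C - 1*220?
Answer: I*sqrt(102314)/207740 ≈ 0.0015397*I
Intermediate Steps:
K(C) = -440 + 2*C (K(C) = 2*(C - 1*220) = 2*(C - 220) = 2*(-220 + C) = -440 + 2*C)
h = I*sqrt(102314) (h = sqrt((-440 + 2*158) - 102190) = sqrt((-440 + 316) - 102190) = sqrt(-124 - 102190) = sqrt(-102314) = I*sqrt(102314) ≈ 319.87*I)
h/207740 = (I*sqrt(102314))/207740 = (I*sqrt(102314))*(1/207740) = I*sqrt(102314)/207740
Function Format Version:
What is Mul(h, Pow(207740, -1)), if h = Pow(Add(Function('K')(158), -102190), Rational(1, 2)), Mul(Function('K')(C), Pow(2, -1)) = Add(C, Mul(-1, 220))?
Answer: Mul(Rational(1, 207740), I, Pow(102314, Rational(1, 2))) ≈ Mul(0.0015397, I)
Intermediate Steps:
Function('K')(C) = Add(-440, Mul(2, C)) (Function('K')(C) = Mul(2, Add(C, Mul(-1, 220))) = Mul(2, Add(C, -220)) = Mul(2, Add(-220, C)) = Add(-440, Mul(2, C)))
h = Mul(I, Pow(102314, Rational(1, 2))) (h = Pow(Add(Add(-440, Mul(2, 158)), -102190), Rational(1, 2)) = Pow(Add(Add(-440, 316), -102190), Rational(1, 2)) = Pow(Add(-124, -102190), Rational(1, 2)) = Pow(-102314, Rational(1, 2)) = Mul(I, Pow(102314, Rational(1, 2))) ≈ Mul(319.87, I))
Mul(h, Pow(207740, -1)) = Mul(Mul(I, Pow(102314, Rational(1, 2))), Pow(207740, -1)) = Mul(Mul(I, Pow(102314, Rational(1, 2))), Rational(1, 207740)) = Mul(Rational(1, 207740), I, Pow(102314, Rational(1, 2)))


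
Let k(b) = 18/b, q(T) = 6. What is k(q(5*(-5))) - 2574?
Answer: -2571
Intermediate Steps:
k(q(5*(-5))) - 2574 = 18/6 - 2574 = 18*(⅙) - 2574 = 3 - 2574 = -2571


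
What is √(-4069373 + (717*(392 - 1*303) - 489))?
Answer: I*√4006049 ≈ 2001.5*I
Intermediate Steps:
√(-4069373 + (717*(392 - 1*303) - 489)) = √(-4069373 + (717*(392 - 303) - 489)) = √(-4069373 + (717*89 - 489)) = √(-4069373 + (63813 - 489)) = √(-4069373 + 63324) = √(-4006049) = I*√4006049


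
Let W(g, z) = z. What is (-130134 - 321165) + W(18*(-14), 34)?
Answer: -451265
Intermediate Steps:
(-130134 - 321165) + W(18*(-14), 34) = (-130134 - 321165) + 34 = -451299 + 34 = -451265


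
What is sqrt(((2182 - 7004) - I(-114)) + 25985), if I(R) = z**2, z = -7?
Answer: 3*sqrt(2346) ≈ 145.31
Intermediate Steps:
I(R) = 49 (I(R) = (-7)**2 = 49)
sqrt(((2182 - 7004) - I(-114)) + 25985) = sqrt(((2182 - 7004) - 1*49) + 25985) = sqrt((-4822 - 49) + 25985) = sqrt(-4871 + 25985) = sqrt(21114) = 3*sqrt(2346)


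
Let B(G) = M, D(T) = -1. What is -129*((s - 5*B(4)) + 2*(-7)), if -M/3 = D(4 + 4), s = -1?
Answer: 3870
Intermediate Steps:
M = 3 (M = -3*(-1) = 3)
B(G) = 3
-129*((s - 5*B(4)) + 2*(-7)) = -129*((-1 - 5*3) + 2*(-7)) = -129*((-1 - 15) - 14) = -129*(-16 - 14) = -129*(-30) = 3870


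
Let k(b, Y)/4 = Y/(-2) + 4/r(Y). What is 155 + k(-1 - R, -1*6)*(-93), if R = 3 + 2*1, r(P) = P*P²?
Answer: -8587/9 ≈ -954.11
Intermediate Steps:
r(P) = P³
R = 5 (R = 3 + 2 = 5)
k(b, Y) = -2*Y + 16/Y³ (k(b, Y) = 4*(Y/(-2) + 4/(Y³)) = 4*(Y*(-½) + 4/Y³) = 4*(-Y/2 + 4/Y³) = 4*(4/Y³ - Y/2) = -2*Y + 16/Y³)
155 + k(-1 - R, -1*6)*(-93) = 155 + (-(-2)*6 + 16/(-1*6)³)*(-93) = 155 + (-2*(-6) + 16/(-6)³)*(-93) = 155 + (12 + 16*(-1/216))*(-93) = 155 + (12 - 2/27)*(-93) = 155 + (322/27)*(-93) = 155 - 9982/9 = -8587/9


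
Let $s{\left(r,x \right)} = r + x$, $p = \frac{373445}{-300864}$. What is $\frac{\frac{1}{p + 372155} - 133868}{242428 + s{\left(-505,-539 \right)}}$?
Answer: $- \frac{3747221960777609}{6756800921792350} \approx -0.55459$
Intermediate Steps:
$p = - \frac{373445}{300864}$ ($p = 373445 \left(- \frac{1}{300864}\right) = - \frac{373445}{300864} \approx -1.2412$)
$\frac{\frac{1}{p + 372155} - 133868}{242428 + s{\left(-505,-539 \right)}} = \frac{\frac{1}{- \frac{373445}{300864} + 372155} - 133868}{242428 - 1044} = \frac{\frac{1}{\frac{111967668475}{300864}} - 133868}{242428 - 1044} = \frac{\frac{300864}{111967668475} - 133868}{241384} = \left(- \frac{14988887843110436}{111967668475}\right) \frac{1}{241384} = - \frac{3747221960777609}{6756800921792350}$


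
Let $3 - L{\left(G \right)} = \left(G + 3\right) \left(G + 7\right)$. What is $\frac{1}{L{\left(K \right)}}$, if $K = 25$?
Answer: $- \frac{1}{893} \approx -0.0011198$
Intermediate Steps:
$L{\left(G \right)} = 3 - \left(3 + G\right) \left(7 + G\right)$ ($L{\left(G \right)} = 3 - \left(G + 3\right) \left(G + 7\right) = 3 - \left(3 + G\right) \left(7 + G\right)$)
$\frac{1}{L{\left(K \right)}} = \frac{1}{-18 - 25^{2} - 250} = \frac{1}{-18 - 625 - 250} = \frac{1}{-893} = - \frac{1}{893}$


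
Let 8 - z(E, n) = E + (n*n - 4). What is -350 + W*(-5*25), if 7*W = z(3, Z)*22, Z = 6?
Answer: 71800/7 ≈ 10257.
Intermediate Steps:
z(E, n) = 12 - E - n² (z(E, n) = 8 - (E + (n*n - 4)) = 8 - (E + (n² - 4)) = 8 - (E + (-4 + n²)) = 8 - (-4 + E + n²) = 8 + (4 - E - n²) = 12 - E - n²)
W = -594/7 (W = ((12 - 1*3 - 1*6²)*22)/7 = ((12 - 3 - 1*36)*22)/7 = ((12 - 3 - 36)*22)/7 = (-27*22)/7 = (⅐)*(-594) = -594/7 ≈ -84.857)
-350 + W*(-5*25) = -350 - (-2970)*25/7 = -350 - 594/7*(-125) = -350 + 74250/7 = 71800/7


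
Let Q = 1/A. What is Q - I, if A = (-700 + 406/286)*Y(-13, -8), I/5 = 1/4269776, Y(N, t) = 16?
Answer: -736/8120199 ≈ -9.0638e-5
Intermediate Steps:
I = 5/4269776 ≈ 1.1710e-6
A = -1598352/143 (A = (-700 + 406/286)*16 = (-700 + 406*(1/286))*16 = (-700 + 203/143)*16 = -99897/143*16 = -1598352/143 ≈ -11177.)
Q = -143/1598352 (Q = 1/(-1598352/143) = -143/1598352 ≈ -8.9467e-5)
Q - I = -143/1598352 - 1*5/4269776 = -143/1598352 - 5/4269776 = -736/8120199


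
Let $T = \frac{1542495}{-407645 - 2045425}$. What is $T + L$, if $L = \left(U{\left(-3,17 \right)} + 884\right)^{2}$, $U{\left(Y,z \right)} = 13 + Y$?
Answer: $\frac{130705354135}{163538} \approx 7.9924 \cdot 10^{5}$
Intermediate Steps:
$L = 799236$ ($L = \left(\left(13 - 3\right) + 884\right)^{2} = \left(10 + 884\right)^{2} = 894^{2} = 799236$)
$T = - \frac{102833}{163538}$ ($T = \frac{1542495}{-407645 - 2045425} = \frac{1542495}{-2453070} = 1542495 \left(- \frac{1}{2453070}\right) = - \frac{102833}{163538} \approx -0.6288$)
$T + L = - \frac{102833}{163538} + 799236 = \frac{130705354135}{163538}$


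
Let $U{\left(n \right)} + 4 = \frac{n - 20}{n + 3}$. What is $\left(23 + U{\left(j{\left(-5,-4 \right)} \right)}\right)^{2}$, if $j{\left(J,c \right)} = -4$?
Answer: $1849$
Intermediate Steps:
$U{\left(n \right)} = -4 + \frac{-20 + n}{3 + n}$ ($U{\left(n \right)} = -4 + \frac{n - 20}{n + 3} = -4 + \frac{-20 + n}{3 + n}$)
$\left(23 + U{\left(j{\left(-5,-4 \right)} \right)}\right)^{2} = \left(23 + \frac{-32 - -12}{3 - 4}\right)^{2} = \left(23 + \frac{-32 + 12}{-1}\right)^{2} = \left(23 - -20\right)^{2} = \left(23 + 20\right)^{2} = 43^{2} = 1849$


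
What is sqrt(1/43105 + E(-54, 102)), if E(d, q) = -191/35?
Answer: 6*I*sqrt(13801057165)/301735 ≈ 2.336*I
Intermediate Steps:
E(d, q) = -191/35 (E(d, q) = -191*1/35 = -191/35)
sqrt(1/43105 + E(-54, 102)) = sqrt(1/43105 - 191/35) = sqrt(-1646604/301735) = 6*I*sqrt(13801057165)/301735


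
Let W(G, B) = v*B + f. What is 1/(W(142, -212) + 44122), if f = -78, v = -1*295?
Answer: 1/106584 ≈ 9.3823e-6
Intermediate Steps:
v = -295
W(G, B) = -78 - 295*B (W(G, B) = -295*B - 78 = -78 - 295*B)
1/(W(142, -212) + 44122) = 1/((-78 - 295*(-212)) + 44122) = 1/((-78 + 62540) + 44122) = 1/(62462 + 44122) = 1/106584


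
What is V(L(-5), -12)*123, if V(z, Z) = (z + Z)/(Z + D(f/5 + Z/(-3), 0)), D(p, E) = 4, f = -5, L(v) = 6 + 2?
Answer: 123/2 ≈ 61.500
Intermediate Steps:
L(v) = 8
V(z, Z) = (Z + z)/(4 + Z) (V(z, Z) = (z + Z)/(Z + 4) = (Z + z)/(4 + Z))
V(L(-5), -12)*123 = ((-12 + 8)/(4 - 12))*123 = (-4/(-8))*123 = -⅛*(-4)*123 = (½)*123 = 123/2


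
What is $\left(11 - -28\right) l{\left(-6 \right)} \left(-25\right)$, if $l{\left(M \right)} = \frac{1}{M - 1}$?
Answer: $\frac{975}{7} \approx 139.29$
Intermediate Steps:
$l{\left(M \right)} = \frac{1}{-1 + M}$
$\left(11 - -28\right) l{\left(-6 \right)} \left(-25\right) = \frac{11 - -28}{-1 - 6} \left(-25\right) = \frac{11 + 28}{-7} \left(-25\right) = 39 \left(- \frac{1}{7}\right) \left(-25\right) = \left(- \frac{39}{7}\right) \left(-25\right) = \frac{975}{7}$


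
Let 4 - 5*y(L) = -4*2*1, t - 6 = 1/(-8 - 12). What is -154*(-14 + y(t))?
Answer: 8932/5 ≈ 1786.4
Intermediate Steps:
t = 119/20 (t = 6 + 1/(-8 - 12) = 6 + 1/(-20) = 6 - 1/20 = 119/20 ≈ 5.9500)
y(L) = 12/5 (y(L) = ⅘ - (-4*2)/5 = ⅘ - (-8)/5 = ⅘ - ⅕*(-8) = ⅘ + 8/5 = 12/5)
-154*(-14 + y(t)) = -154*(-14 + 12/5) = -154*(-58/5) = 8932/5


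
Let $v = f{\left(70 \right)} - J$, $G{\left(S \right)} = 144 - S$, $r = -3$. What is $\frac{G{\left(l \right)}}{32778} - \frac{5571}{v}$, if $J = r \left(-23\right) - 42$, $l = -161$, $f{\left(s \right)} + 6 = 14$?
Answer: $\frac{182612033}{622782} \approx 293.22$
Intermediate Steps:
$f{\left(s \right)} = 8$ ($f{\left(s \right)} = -6 + 14 = 8$)
$J = 27$ ($J = \left(-3\right) \left(-23\right) - 42 = 69 - 42 = 27$)
$v = -19$ ($v = 8 - 27 = -19$)
$\frac{G{\left(l \right)}}{32778} - \frac{5571}{v} = \frac{144 - -161}{32778} - \frac{5571}{-19} = \left(144 + 161\right) \frac{1}{32778} - - \frac{5571}{19} = 305 \cdot \frac{1}{32778} + \frac{5571}{19} = \frac{305}{32778} + \frac{5571}{19} = \frac{182612033}{622782}$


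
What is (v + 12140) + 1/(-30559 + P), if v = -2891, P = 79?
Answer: 281909519/30480 ≈ 9249.0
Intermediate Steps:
(v + 12140) + 1/(-30559 + P) = (-2891 + 12140) + 1/(-30559 + 79) = 9249 + 1/(-30480) = 9249 - 1/30480 = 281909519/30480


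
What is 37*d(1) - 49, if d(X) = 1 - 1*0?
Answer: -12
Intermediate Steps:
d(X) = 1 (d(X) = 1 + 0 = 1)
37*d(1) - 49 = 37*1 - 49 = 37 - 49 = -12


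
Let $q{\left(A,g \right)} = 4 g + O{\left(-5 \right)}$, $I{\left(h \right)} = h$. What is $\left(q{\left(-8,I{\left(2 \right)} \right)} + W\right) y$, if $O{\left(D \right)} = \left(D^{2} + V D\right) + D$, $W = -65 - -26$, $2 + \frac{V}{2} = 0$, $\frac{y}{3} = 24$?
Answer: $648$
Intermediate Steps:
$y = 72$ ($y = 3 \cdot 24 = 72$)
$V = -4$ ($V = -4 + 2 \cdot 0 = -4 + 0 = -4$)
$W = -39$ ($W = -65 + 26 = -39$)
$O{\left(D \right)} = D^{2} - 3 D$ ($O{\left(D \right)} = \left(D^{2} - 4 D\right) + D = D^{2} - 3 D$)
$q{\left(A,g \right)} = 40 + 4 g$ ($q{\left(A,g \right)} = 4 g - 5 \left(-3 - 5\right) = 4 g - -40 = 4 g + 40 = 40 + 4 g$)
$\left(q{\left(-8,I{\left(2 \right)} \right)} + W\right) y = \left(\left(40 + 4 \cdot 2\right) - 39\right) 72 = \left(\left(40 + 8\right) - 39\right) 72 = \left(48 - 39\right) 72 = 9 \cdot 72 = 648$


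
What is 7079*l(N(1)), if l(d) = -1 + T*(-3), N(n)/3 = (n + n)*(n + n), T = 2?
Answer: -49553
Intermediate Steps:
N(n) = 12*n² (N(n) = 3*((n + n)*(n + n)) = 3*((2*n)*(2*n)) = 3*(4*n²) = 12*n²)
l(d) = -7 (l(d) = -1 + 2*(-3) = -1 - 6 = -7)
7079*l(N(1)) = 7079*(-7) = -49553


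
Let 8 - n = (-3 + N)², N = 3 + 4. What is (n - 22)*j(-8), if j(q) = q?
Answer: 240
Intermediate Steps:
N = 7
n = -8 (n = 8 - (-3 + 7)² = 8 - 1*4² = 8 - 1*16 = 8 - 16 = -8)
(n - 22)*j(-8) = (-8 - 22)*(-8) = -30*(-8) = 240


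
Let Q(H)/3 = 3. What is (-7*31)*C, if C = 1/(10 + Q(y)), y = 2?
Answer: -217/19 ≈ -11.421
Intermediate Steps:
Q(H) = 9 (Q(H) = 3*3 = 9)
C = 1/19 (C = 1/(10 + 9) = 1/19 ≈ 0.052632)
(-7*31)*C = -7*31*(1/19) = -217*1/19 = -217/19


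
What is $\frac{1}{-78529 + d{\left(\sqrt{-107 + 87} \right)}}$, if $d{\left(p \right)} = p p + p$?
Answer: $- \frac{i}{2 \sqrt{5} + 78549 i} \approx -1.2731 \cdot 10^{-5} - 7.2483 \cdot 10^{-10} i$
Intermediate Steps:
$d{\left(p \right)} = p + p^{2}$ ($d{\left(p \right)} = p^{2} + p = p + p^{2}$)
$\frac{1}{-78529 + d{\left(\sqrt{-107 + 87} \right)}} = \frac{1}{-78529 + \sqrt{-107 + 87} \left(1 + \sqrt{-107 + 87}\right)} = \frac{1}{-78529 + \sqrt{-20} \left(1 + \sqrt{-20}\right)} = \frac{1}{-78529 + 2 i \sqrt{5} \left(1 + 2 i \sqrt{5}\right)}$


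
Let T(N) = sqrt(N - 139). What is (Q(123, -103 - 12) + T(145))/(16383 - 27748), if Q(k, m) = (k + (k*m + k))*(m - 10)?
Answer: -347475/2273 - sqrt(6)/11365 ≈ -152.87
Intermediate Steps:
T(N) = sqrt(-139 + N)
Q(k, m) = (-10 + m)*(2*k + k*m) (Q(k, m) = (k + (k + k*m))*(-10 + m) = (2*k + k*m)*(-10 + m) = (-10 + m)*(2*k + k*m))
(Q(123, -103 - 12) + T(145))/(16383 - 27748) = (123*(-20 + (-103 - 12)**2 - 8*(-103 - 12)) + sqrt(-139 + 145))/(16383 - 27748) = (123*(-20 + (-115)**2 - 8*(-115)) + sqrt(6))/(-11365) = (123*(-20 + 13225 + 920) + sqrt(6))*(-1/11365) = (123*14125 + sqrt(6))*(-1/11365) = (1737375 + sqrt(6))*(-1/11365) = -347475/2273 - sqrt(6)/11365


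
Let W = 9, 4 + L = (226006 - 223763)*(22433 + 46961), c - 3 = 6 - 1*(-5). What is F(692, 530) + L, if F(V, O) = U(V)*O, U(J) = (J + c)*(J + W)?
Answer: 417950918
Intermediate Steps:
c = 14 (c = 3 + (6 - 1*(-5)) = 3 + (6 + 5) = 3 + 11 = 14)
L = 155650738 (L = -4 + (226006 - 223763)*(22433 + 46961) = -4 + 2243*69394 = -4 + 155650742 = 155650738)
U(J) = (9 + J)*(14 + J) (U(J) = (J + 14)*(J + 9) = (14 + J)*(9 + J) = (9 + J)*(14 + J))
F(V, O) = O*(126 + V² + 23*V) (F(V, O) = (126 + V² + 23*V)*O = O*(126 + V² + 23*V))
F(692, 530) + L = 530*(126 + 692² + 23*692) + 155650738 = 530*(126 + 478864 + 15916) + 155650738 = 530*494906 + 155650738 = 262300180 + 155650738 = 417950918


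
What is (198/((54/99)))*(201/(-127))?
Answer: -72963/127 ≈ -574.51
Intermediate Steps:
(198/((54/99)))*(201/(-127)) = (198/((54*(1/99))))*(201*(-1/127)) = (198/(6/11))*(-201/127) = (198*(11/6))*(-201/127) = 363*(-201/127) = -72963/127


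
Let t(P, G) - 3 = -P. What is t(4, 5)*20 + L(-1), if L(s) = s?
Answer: -21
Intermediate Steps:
t(P, G) = 3 - P
t(4, 5)*20 + L(-1) = (3 - 1*4)*20 - 1 = (3 - 4)*20 - 1 = -1*20 - 1 = -20 - 1 = -21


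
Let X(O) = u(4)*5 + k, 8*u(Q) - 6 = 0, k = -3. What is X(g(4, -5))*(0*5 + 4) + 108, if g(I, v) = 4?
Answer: 111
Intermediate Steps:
u(Q) = 3/4 (u(Q) = 3/4 + (1/8)*0 = 3/4 + 0 = 3/4)
X(O) = 3/4 (X(O) = (3/4)*5 - 3 = 15/4 - 3 = 3/4)
X(g(4, -5))*(0*5 + 4) + 108 = 3*(0*5 + 4)/4 + 108 = 3*(0 + 4)/4 + 108 = (3/4)*4 + 108 = 3 + 108 = 111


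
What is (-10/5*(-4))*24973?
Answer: 199784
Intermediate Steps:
(-10/5*(-4))*24973 = (-2*1*(-4))*24973 = -2*(-4)*24973 = 8*24973 = 199784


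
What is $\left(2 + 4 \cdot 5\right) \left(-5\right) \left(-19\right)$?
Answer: $2090$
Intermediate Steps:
$\left(2 + 4 \cdot 5\right) \left(-5\right) \left(-19\right) = \left(2 + 20\right) \left(-5\right) \left(-19\right) = 22 \left(-5\right) \left(-19\right) = \left(-110\right) \left(-19\right) = 2090$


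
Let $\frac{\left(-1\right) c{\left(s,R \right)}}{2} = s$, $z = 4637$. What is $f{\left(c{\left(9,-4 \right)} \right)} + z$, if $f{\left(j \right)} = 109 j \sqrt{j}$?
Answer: $4637 - 5886 i \sqrt{2} \approx 4637.0 - 8324.1 i$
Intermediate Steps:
$c{\left(s,R \right)} = - 2 s$
$f{\left(j \right)} = 109 j^{\frac{3}{2}}$
$f{\left(c{\left(9,-4 \right)} \right)} + z = 109 \left(\left(-2\right) 9\right)^{\frac{3}{2}} + 4637 = 109 \left(-18\right)^{\frac{3}{2}} + 4637 = 109 \left(- 54 i \sqrt{2}\right) + 4637 = - 5886 i \sqrt{2} + 4637 = 4637 - 5886 i \sqrt{2}$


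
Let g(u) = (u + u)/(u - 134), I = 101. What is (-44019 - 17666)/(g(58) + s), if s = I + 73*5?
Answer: -234403/1765 ≈ -132.81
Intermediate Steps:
s = 466 (s = 101 + 73*5 = 101 + 365 = 466)
g(u) = 2*u/(-134 + u) (g(u) = (2*u)/(-134 + u) = 2*u/(-134 + u))
(-44019 - 17666)/(g(58) + s) = (-44019 - 17666)/(2*58/(-134 + 58) + 466) = -61685/(2*58/(-76) + 466) = -61685/(2*58*(-1/76) + 466) = -61685/(-29/19 + 466) = -61685/8825/19 = -61685*19/8825 = -234403/1765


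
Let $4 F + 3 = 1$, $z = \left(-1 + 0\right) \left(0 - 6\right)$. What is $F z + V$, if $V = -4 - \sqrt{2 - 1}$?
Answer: $-8$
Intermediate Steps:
$z = 6$ ($z = \left(-1\right) \left(-6\right) = 6$)
$F = - \frac{1}{2}$ ($F = - \frac{3}{4} + \frac{1}{4} \cdot 1 = - \frac{3}{4} + \frac{1}{4} = - \frac{1}{2} \approx -0.5$)
$V = -5$ ($V = -4 - \sqrt{1} = -4 - 1 = -5$)
$F z + V = \left(- \frac{1}{2}\right) 6 - 5 = -3 - 5 = -8$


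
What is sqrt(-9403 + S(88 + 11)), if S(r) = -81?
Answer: 2*I*sqrt(2371) ≈ 97.386*I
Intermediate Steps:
sqrt(-9403 + S(88 + 11)) = sqrt(-9403 - 81) = sqrt(-9484) = 2*I*sqrt(2371)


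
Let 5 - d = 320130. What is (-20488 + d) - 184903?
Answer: -525516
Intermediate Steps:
d = -320125 (d = 5 - 1*320130 = 5 - 320130 = -320125)
(-20488 + d) - 184903 = (-20488 - 320125) - 184903 = -340613 - 184903 = -525516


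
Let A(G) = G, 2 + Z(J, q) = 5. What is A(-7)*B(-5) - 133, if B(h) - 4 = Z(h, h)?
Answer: -182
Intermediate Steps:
Z(J, q) = 3 (Z(J, q) = -2 + 5 = 3)
B(h) = 7 (B(h) = 4 + 3 = 7)
A(-7)*B(-5) - 133 = -7*7 - 133 = -49 - 133 = -182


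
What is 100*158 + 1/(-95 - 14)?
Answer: 1722199/109 ≈ 15800.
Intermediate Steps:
100*158 + 1/(-95 - 14) = 15800 + 1/(-109) = 15800 - 1/109 = 1722199/109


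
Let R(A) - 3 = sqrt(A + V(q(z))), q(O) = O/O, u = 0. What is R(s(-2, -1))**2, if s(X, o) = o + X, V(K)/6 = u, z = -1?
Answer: (3 + I*sqrt(3))**2 ≈ 6.0 + 10.392*I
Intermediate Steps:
q(O) = 1
V(K) = 0 (V(K) = 6*0 = 0)
s(X, o) = X + o
R(A) = 3 + sqrt(A) (R(A) = 3 + sqrt(A + 0) = 3 + sqrt(A))
R(s(-2, -1))**2 = (3 + sqrt(-2 - 1))**2 = (3 + sqrt(-3))**2 = (3 + I*sqrt(3))**2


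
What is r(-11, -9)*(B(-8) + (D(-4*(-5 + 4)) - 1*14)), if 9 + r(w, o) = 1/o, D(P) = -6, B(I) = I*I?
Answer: -3608/9 ≈ -400.89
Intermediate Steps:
B(I) = I²
r(w, o) = -9 + 1/o
r(-11, -9)*(B(-8) + (D(-4*(-5 + 4)) - 1*14)) = (-9 + 1/(-9))*((-8)² + (-6 - 1*14)) = (-9 - ⅑)*(64 + (-6 - 14)) = -82*(64 - 20)/9 = -82/9*44 = -3608/9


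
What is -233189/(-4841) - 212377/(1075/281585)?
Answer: -1346521352638/24205 ≈ -5.5630e+7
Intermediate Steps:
-233189/(-4841) - 212377/(1075/281585) = -233189*(-1/4841) - 212377/(1075*(1/281585)) = 233189/4841 - 212377/215/56317 = 233189/4841 - 212377*56317/215 = 233189/4841 - 278149663/5 = -1346521352638/24205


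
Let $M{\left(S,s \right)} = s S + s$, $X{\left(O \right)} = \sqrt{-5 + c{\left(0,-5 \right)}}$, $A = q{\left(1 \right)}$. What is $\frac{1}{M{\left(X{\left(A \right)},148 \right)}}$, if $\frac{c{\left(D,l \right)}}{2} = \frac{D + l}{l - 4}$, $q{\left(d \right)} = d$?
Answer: $\frac{9}{6512} - \frac{3 i \sqrt{35}}{6512} \approx 0.0013821 - 0.0027255 i$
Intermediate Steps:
$A = 1$
$c{\left(D,l \right)} = \frac{2 \left(D + l\right)}{-4 + l}$ ($c{\left(D,l \right)} = 2 \frac{D + l}{l - 4} = 2 \frac{D + l}{-4 + l} = \frac{2 \left(D + l\right)}{-4 + l}$)
$X{\left(O \right)} = \frac{i \sqrt{35}}{3}$ ($X{\left(O \right)} = \sqrt{-5 + \frac{2 \left(0 - 5\right)}{-4 - 5}} = \sqrt{-5 + 2 \frac{1}{-9} \left(-5\right)} = \sqrt{-5 + 2 \left(- \frac{1}{9}\right) \left(-5\right)} = \sqrt{-5 + \frac{10}{9}} = \sqrt{- \frac{35}{9}} = \frac{i \sqrt{35}}{3}$)
$M{\left(S,s \right)} = s + S s$ ($M{\left(S,s \right)} = S s + s = s + S s$)
$\frac{1}{M{\left(X{\left(A \right)},148 \right)}} = \frac{1}{148 \left(1 + \frac{i \sqrt{35}}{3}\right)} = \frac{1}{148 + \frac{148 i \sqrt{35}}{3}}$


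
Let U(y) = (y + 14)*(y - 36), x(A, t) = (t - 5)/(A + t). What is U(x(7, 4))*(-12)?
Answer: 728892/121 ≈ 6023.9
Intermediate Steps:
x(A, t) = (-5 + t)/(A + t)
U(y) = (-36 + y)*(14 + y) (U(y) = (14 + y)*(-36 + y) = (-36 + y)*(14 + y))
U(x(7, 4))*(-12) = (-504 + ((-5 + 4)/(7 + 4))² - 22*(-5 + 4)/(7 + 4))*(-12) = (-504 + (-1/11)² - 22*(-1)/11)*(-12) = (-504 + ((1/11)*(-1))² - 2*(-1))*(-12) = (-504 + (-1/11)² - 22*(-1/11))*(-12) = (-504 + 1/121 + 2)*(-12) = -60741/121*(-12) = 728892/121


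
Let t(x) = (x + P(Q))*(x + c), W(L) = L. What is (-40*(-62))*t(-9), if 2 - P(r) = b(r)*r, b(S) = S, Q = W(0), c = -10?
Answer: 329840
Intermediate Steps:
Q = 0
P(r) = 2 - r² (P(r) = 2 - r*r = 2 - r²)
t(x) = (-10 + x)*(2 + x) (t(x) = (x + (2 - 1*0²))*(x - 10) = (x + (2 - 1*0))*(-10 + x) = (x + (2 + 0))*(-10 + x) = (x + 2)*(-10 + x) = (2 + x)*(-10 + x) = (-10 + x)*(2 + x))
(-40*(-62))*t(-9) = (-40*(-62))*(-20 + (-9)² - 8*(-9)) = 2480*(-20 + 81 + 72) = 2480*133 = 329840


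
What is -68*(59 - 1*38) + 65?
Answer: -1363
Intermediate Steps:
-68*(59 - 1*38) + 65 = -68*(59 - 38) + 65 = -68*21 + 65 = -1428 + 65 = -1363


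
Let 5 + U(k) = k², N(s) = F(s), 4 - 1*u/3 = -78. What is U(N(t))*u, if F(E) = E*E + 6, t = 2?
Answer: 23370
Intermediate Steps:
u = 246 (u = 12 - 3*(-78) = 12 + 234 = 246)
F(E) = 6 + E² (F(E) = E² + 6 = 6 + E²)
N(s) = 6 + s²
U(k) = -5 + k²
U(N(t))*u = (-5 + (6 + 2²)²)*246 = (-5 + (6 + 4)²)*246 = (-5 + 10²)*246 = (-5 + 100)*246 = 95*246 = 23370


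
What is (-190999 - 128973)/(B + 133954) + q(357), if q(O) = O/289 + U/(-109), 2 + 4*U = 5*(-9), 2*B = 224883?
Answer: 162469477/3652566892 ≈ 0.044481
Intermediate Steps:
B = 224883/2 (B = (1/2)*224883 = 224883/2 ≈ 1.1244e+5)
U = -47/4 (U = -1/2 + (5*(-9))/4 = -1/2 + (1/4)*(-45) = -1/2 - 45/4 = -47/4 ≈ -11.750)
q(O) = 47/436 + O/289 (q(O) = O/289 - 47/4/(-109) = O*(1/289) - 47/4*(-1/109) = O/289 + 47/436 = 47/436 + O/289)
(-190999 - 128973)/(B + 133954) + q(357) = (-190999 - 128973)/(224883/2 + 133954) + (47/436 + (1/289)*357) = -319972/492791/2 + (47/436 + 21/17) = -319972*2/492791 + 9955/7412 = -639944/492791 + 9955/7412 = 162469477/3652566892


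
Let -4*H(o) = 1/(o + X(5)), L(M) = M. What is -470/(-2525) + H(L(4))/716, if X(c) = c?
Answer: 2422439/13016880 ≈ 0.18610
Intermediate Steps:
H(o) = -1/(4*(5 + o)) (H(o) = -1/(4*(o + 5)) = -1/(4*(5 + o)))
-470/(-2525) + H(L(4))/716 = -470/(-2525) - 1/(20 + 4*4)/716 = -470*(-1/2525) - 1/(20 + 16)*(1/716) = 94/505 - 1/36*(1/716) = 94/505 - 1*1/36*(1/716) = 94/505 - 1/36*1/716 = 94/505 - 1/25776 = 2422439/13016880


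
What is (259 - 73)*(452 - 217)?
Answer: 43710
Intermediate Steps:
(259 - 73)*(452 - 217) = 186*235 = 43710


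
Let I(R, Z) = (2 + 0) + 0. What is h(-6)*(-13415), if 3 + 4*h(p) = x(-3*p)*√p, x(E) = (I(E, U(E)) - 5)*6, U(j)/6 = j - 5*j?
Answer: 40245/4 + 120735*I*√6/2 ≈ 10061.0 + 1.4787e+5*I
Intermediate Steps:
U(j) = -24*j (U(j) = 6*(j - 5*j) = 6*(-4*j) = -24*j)
I(R, Z) = 2 (I(R, Z) = 2 + 0 = 2)
x(E) = -18 (x(E) = (2 - 5)*6 = -3*6 = -18)
h(p) = -¾ - 9*√p/2 (h(p) = -¾ + (-18*√p)/4 = -¾ - 9*√p/2)
h(-6)*(-13415) = (-¾ - 9*I*√6/2)*(-13415) = 40245/4 + 120735*I*√6/2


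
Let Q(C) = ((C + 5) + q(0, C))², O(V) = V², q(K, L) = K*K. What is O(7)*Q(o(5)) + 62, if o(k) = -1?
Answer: 846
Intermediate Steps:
q(K, L) = K²
Q(C) = (5 + C)² (Q(C) = ((C + 5) + 0²)² = ((5 + C) + 0)² = (5 + C)²)
O(7)*Q(o(5)) + 62 = 7²*(5 - 1)² + 62 = 49*4² + 62 = 49*16 + 62 = 784 + 62 = 846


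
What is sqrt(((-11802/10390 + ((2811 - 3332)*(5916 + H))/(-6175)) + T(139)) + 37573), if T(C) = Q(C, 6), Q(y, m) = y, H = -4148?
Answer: sqrt(368858089520449)/98705 ≈ 194.58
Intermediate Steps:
T(C) = C
sqrt(((-11802/10390 + ((2811 - 3332)*(5916 + H))/(-6175)) + T(139)) + 37573) = sqrt(((-11802/10390 + ((2811 - 3332)*(5916 - 4148))/(-6175)) + 139) + 37573) = sqrt(((-11802*1/10390 - 521*1768*(-1/6175)) + 139) + 37573) = sqrt(((-5901/5195 - 921128*(-1/6175)) + 139) + 37573) = sqrt(((-5901/5195 + 70856/475) + 139) + 37573) = sqrt((73058789/493525 + 139) + 37573) = sqrt(141658764/493525 + 37573) = sqrt(18684873589/493525) = sqrt(368858089520449)/98705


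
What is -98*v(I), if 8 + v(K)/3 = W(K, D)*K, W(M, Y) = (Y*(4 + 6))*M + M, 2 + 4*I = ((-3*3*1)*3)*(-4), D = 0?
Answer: -408219/2 ≈ -2.0411e+5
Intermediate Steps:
I = 53/2 (I = -½ + (((-3*3*1)*3)*(-4))/4 = -½ + ((-9*1*3)*(-4))/4 = -½ + (-9*3*(-4))/4 = -½ + (-27*(-4))/4 = -½ + (¼)*108 = -½ + 27 = 53/2 ≈ 26.500)
W(M, Y) = M + 10*M*Y (W(M, Y) = (Y*10)*M + M = (10*Y)*M + M = 10*M*Y + M = M + 10*M*Y)
v(K) = -24 + 3*K² (v(K) = -24 + 3*((K*(1 + 10*0))*K) = -24 + 3*((K*(1 + 0))*K) = -24 + 3*((K*1)*K) = -24 + 3*(K*K) = -24 + 3*K²)
-98*v(I) = -98*(-24 + 3*(53/2)²) = -98*(-24 + 3*(2809/4)) = -98*(-24 + 8427/4) = -98*8331/4 = -408219/2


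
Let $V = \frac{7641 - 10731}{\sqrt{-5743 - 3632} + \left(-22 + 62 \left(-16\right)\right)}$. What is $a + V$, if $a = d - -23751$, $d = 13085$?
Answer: $\frac{12741032872}{345857} + \frac{25750 i \sqrt{15}}{345857} \approx 36839.0 + 0.28835 i$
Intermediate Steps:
$a = 36836$ ($a = 13085 - -23751 = 13085 + 23751 = 36836$)
$V = - \frac{3090}{-1014 + 25 i \sqrt{15}}$ ($V = - \frac{3090}{\sqrt{-9375} - 1014} = - \frac{3090}{25 i \sqrt{15} - 1014} = - \frac{3090}{-1014 + 25 i \sqrt{15}} \approx 3.0198 + 0.28835 i$)
$a + V = 36836 + \left(\frac{1044420}{345857} + \frac{25750 i \sqrt{15}}{345857}\right) = \frac{12741032872}{345857} + \frac{25750 i \sqrt{15}}{345857}$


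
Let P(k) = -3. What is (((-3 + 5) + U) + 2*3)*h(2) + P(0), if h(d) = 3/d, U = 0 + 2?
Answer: 12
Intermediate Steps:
U = 2
(((-3 + 5) + U) + 2*3)*h(2) + P(0) = (((-3 + 5) + 2) + 2*3)*(3/2) - 3 = ((2 + 2) + 6)*(3*(1/2)) - 3 = (4 + 6)*(3/2) - 3 = 10*(3/2) - 3 = 15 - 3 = 12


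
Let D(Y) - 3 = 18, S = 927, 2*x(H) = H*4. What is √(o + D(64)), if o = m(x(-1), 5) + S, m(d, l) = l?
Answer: √953 ≈ 30.871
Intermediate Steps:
x(H) = 2*H (x(H) = (H*4)/2 = (4*H)/2 = 2*H)
D(Y) = 21 (D(Y) = 3 + 18 = 21)
o = 932 (o = 5 + 927 = 932)
√(o + D(64)) = √(932 + 21) = √953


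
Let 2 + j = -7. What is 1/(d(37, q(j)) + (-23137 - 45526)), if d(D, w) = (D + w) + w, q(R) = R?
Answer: -1/68644 ≈ -1.4568e-5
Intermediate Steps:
j = -9 (j = -2 - 7 = -9)
d(D, w) = D + 2*w
1/(d(37, q(j)) + (-23137 - 45526)) = 1/((37 + 2*(-9)) + (-23137 - 45526)) = 1/((37 - 18) - 68663) = 1/(19 - 68663) = 1/(-68644) = -1/68644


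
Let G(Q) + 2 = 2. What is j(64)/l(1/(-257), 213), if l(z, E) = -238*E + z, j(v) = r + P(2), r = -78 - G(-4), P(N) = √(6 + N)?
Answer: 20046/13028359 - 514*√2/13028359 ≈ 0.0014828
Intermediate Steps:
G(Q) = 0 (G(Q) = -2 + 2 = 0)
r = -78 (r = -78 - 1*0 = -78 + 0 = -78)
j(v) = -78 + 2*√2 (j(v) = -78 + √(6 + 2) = -78 + √8 = -78 + 2*√2)
l(z, E) = z - 238*E
j(64)/l(1/(-257), 213) = (-78 + 2*√2)/(1/(-257) - 238*213) = (-78 + 2*√2)/(-1/257 - 50694) = (-78 + 2*√2)/(-13028359/257) = (-78 + 2*√2)*(-257/13028359) = 20046/13028359 - 514*√2/13028359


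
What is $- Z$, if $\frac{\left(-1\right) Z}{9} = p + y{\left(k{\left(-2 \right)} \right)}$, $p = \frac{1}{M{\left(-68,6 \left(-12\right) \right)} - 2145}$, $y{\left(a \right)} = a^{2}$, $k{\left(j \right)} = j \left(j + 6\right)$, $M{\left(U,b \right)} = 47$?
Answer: $\frac{1208439}{2098} \approx 576.0$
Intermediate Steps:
$k{\left(j \right)} = j \left(6 + j\right)$
$p = - \frac{1}{2098}$ ($p = \frac{1}{47 - 2145} = \frac{1}{-2098} = - \frac{1}{2098} \approx -0.00047664$)
$Z = - \frac{1208439}{2098}$ ($Z = - 9 \left(- \frac{1}{2098} + \left(- 2 \left(6 - 2\right)\right)^{2}\right) = - 9 \left(- \frac{1}{2098} + \left(\left(-2\right) 4\right)^{2}\right) = - 9 \left(- \frac{1}{2098} + \left(-8\right)^{2}\right) = - 9 \left(- \frac{1}{2098} + 64\right) = \left(-9\right) \frac{134271}{2098} = - \frac{1208439}{2098} \approx -576.0$)
$- Z = \left(-1\right) \left(- \frac{1208439}{2098}\right) = \frac{1208439}{2098}$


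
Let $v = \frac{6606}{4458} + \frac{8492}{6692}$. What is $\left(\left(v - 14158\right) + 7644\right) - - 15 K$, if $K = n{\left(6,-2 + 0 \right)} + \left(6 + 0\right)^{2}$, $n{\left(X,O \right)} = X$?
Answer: $- \frac{7310622114}{1243039} \approx -5881.3$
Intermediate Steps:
$v = \frac{3419362}{1243039}$ ($v = 6606 \cdot \frac{1}{4458} + 8492 \cdot \frac{1}{6692} = \frac{1101}{743} + \frac{2123}{1673} = \frac{3419362}{1243039} \approx 2.7508$)
$K = 42$ ($K = 6 + \left(6 + 0\right)^{2} = 6 + 6^{2} = 6 + 36 = 42$)
$\left(\left(v - 14158\right) + 7644\right) - - 15 K = \left(\left(\frac{3419362}{1243039} - 14158\right) + 7644\right) - \left(-15\right) 42 = \left(- \frac{17595526800}{1243039} + 7644\right) - -630 = - \frac{8093736684}{1243039} + 630 = - \frac{7310622114}{1243039}$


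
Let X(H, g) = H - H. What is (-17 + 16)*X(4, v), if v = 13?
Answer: 0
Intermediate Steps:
X(H, g) = 0
(-17 + 16)*X(4, v) = (-17 + 16)*0 = -1*0 = 0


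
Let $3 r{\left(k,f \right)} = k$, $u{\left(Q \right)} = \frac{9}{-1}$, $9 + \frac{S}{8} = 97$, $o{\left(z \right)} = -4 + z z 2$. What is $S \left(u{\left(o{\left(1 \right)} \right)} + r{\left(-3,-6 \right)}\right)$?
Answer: $-7040$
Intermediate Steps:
$o{\left(z \right)} = -4 + 2 z^{2}$ ($o{\left(z \right)} = -4 + z^{2} \cdot 2 = -4 + 2 z^{2}$)
$S = 704$ ($S = -72 + 8 \cdot 97 = -72 + 776 = 704$)
$u{\left(Q \right)} = -9$ ($u{\left(Q \right)} = 9 \left(-1\right) = -9$)
$r{\left(k,f \right)} = \frac{k}{3}$
$S \left(u{\left(o{\left(1 \right)} \right)} + r{\left(-3,-6 \right)}\right) = 704 \left(-9 + \frac{1}{3} \left(-3\right)\right) = 704 \left(-9 - 1\right) = 704 \left(-10\right) = -7040$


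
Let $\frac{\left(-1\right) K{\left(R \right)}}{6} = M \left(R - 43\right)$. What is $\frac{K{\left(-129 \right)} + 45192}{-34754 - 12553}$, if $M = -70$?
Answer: $\frac{9016}{15769} \approx 0.57175$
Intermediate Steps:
$K{\left(R \right)} = -18060 + 420 R$ ($K{\left(R \right)} = - 6 \left(- 70 \left(R - 43\right)\right) = - 6 \left(- 70 \left(-43 + R\right)\right) = - 6 \left(3010 - 70 R\right) = -18060 + 420 R$)
$\frac{K{\left(-129 \right)} + 45192}{-34754 - 12553} = \frac{\left(-18060 + 420 \left(-129\right)\right) + 45192}{-34754 - 12553} = \frac{\left(-18060 - 54180\right) + 45192}{-47307} = \left(-72240 + 45192\right) \left(- \frac{1}{47307}\right) = \left(-27048\right) \left(- \frac{1}{47307}\right) = \frac{9016}{15769}$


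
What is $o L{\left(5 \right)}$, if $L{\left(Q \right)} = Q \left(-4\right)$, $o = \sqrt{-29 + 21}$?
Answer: $- 40 i \sqrt{2} \approx - 56.569 i$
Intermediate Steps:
$o = 2 i \sqrt{2}$ ($o = \sqrt{-8} = 2 i \sqrt{2} \approx 2.8284 i$)
$L{\left(Q \right)} = - 4 Q$
$o L{\left(5 \right)} = 2 i \sqrt{2} \left(\left(-4\right) 5\right) = 2 i \sqrt{2} \left(-20\right) = - 40 i \sqrt{2}$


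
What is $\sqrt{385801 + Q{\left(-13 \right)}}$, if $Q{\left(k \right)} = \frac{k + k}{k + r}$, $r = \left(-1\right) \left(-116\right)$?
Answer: $\frac{13 \sqrt{24218699}}{103} \approx 621.13$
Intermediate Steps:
$r = 116$
$Q{\left(k \right)} = \frac{2 k}{116 + k}$ ($Q{\left(k \right)} = \frac{k + k}{k + 116} = \frac{2 k}{116 + k}$)
$\sqrt{385801 + Q{\left(-13 \right)}} = \sqrt{385801 + 2 \left(-13\right) \frac{1}{116 - 13}} = \sqrt{385801 + 2 \left(-13\right) \frac{1}{103}} = \sqrt{385801 - \frac{26}{103}} = \sqrt{\frac{39737477}{103}} = \frac{13 \sqrt{24218699}}{103}$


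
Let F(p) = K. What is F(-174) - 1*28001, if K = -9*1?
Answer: -28010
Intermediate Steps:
K = -9
F(p) = -9
F(-174) - 1*28001 = -9 - 1*28001 = -9 - 28001 = -28010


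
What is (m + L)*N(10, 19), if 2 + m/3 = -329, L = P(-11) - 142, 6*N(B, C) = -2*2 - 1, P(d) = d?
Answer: 955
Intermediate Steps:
N(B, C) = -⅚ (N(B, C) = (-2*2 - 1)/6 = (-4 - 1)/6 = (⅙)*(-5) = -⅚)
L = -153 (L = -11 - 142 = -153)
m = -993 (m = -6 + 3*(-329) = -6 - 987 = -993)
(m + L)*N(10, 19) = (-993 - 153)*(-⅚) = -1146*(-⅚) = 955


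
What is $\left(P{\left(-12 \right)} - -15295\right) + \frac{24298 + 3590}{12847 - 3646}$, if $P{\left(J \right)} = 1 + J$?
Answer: $\frac{46885324}{3067} \approx 15287.0$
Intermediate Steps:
$\left(P{\left(-12 \right)} - -15295\right) + \frac{24298 + 3590}{12847 - 3646} = \left(\left(1 - 12\right) - -15295\right) + \frac{24298 + 3590}{12847 - 3646} = \left(-11 + 15295\right) + \frac{27888}{9201} = 15284 + 27888 \cdot \frac{1}{9201} = 15284 + \frac{9296}{3067} = \frac{46885324}{3067}$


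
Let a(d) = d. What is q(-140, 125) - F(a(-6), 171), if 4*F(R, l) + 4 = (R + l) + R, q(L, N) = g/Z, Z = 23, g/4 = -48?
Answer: -4333/92 ≈ -47.098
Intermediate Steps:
g = -192 (g = 4*(-48) = -192)
q(L, N) = -192/23
F(R, l) = -1 + R/2 + l/4 (F(R, l) = -1 + ((R + l) + R)/4 = -1 + (l + 2*R)/4 = -1 + (R/2 + l/4) = -1 + R/2 + l/4)
q(-140, 125) - F(a(-6), 171) = -192/23 - (-1 + (½)*(-6) + (¼)*171) = -192/23 - (-1 - 3 + 171/4) = -192/23 - 1*155/4 = -192/23 - 155/4 = -4333/92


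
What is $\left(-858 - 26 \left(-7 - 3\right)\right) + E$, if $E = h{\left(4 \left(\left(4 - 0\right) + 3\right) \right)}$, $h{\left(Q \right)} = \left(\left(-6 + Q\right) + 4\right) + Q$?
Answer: $-544$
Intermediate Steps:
$h{\left(Q \right)} = -2 + 2 Q$ ($h{\left(Q \right)} = \left(-2 + Q\right) + Q = -2 + 2 Q$)
$E = 54$ ($E = -2 + 2 \cdot 4 \left(\left(4 - 0\right) + 3\right) = -2 + 2 \cdot 4 \left(\left(4 + 0\right) + 3\right) = -2 + 2 \cdot 4 \left(4 + 3\right) = -2 + 2 \cdot 4 \cdot 7 = -2 + 2 \cdot 28 = -2 + 56 = 54$)
$\left(-858 - 26 \left(-7 - 3\right)\right) + E = \left(-858 - 26 \left(-7 - 3\right)\right) + 54 = \left(-858 - -260\right) + 54 = \left(-858 + 260\right) + 54 = -598 + 54 = -544$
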